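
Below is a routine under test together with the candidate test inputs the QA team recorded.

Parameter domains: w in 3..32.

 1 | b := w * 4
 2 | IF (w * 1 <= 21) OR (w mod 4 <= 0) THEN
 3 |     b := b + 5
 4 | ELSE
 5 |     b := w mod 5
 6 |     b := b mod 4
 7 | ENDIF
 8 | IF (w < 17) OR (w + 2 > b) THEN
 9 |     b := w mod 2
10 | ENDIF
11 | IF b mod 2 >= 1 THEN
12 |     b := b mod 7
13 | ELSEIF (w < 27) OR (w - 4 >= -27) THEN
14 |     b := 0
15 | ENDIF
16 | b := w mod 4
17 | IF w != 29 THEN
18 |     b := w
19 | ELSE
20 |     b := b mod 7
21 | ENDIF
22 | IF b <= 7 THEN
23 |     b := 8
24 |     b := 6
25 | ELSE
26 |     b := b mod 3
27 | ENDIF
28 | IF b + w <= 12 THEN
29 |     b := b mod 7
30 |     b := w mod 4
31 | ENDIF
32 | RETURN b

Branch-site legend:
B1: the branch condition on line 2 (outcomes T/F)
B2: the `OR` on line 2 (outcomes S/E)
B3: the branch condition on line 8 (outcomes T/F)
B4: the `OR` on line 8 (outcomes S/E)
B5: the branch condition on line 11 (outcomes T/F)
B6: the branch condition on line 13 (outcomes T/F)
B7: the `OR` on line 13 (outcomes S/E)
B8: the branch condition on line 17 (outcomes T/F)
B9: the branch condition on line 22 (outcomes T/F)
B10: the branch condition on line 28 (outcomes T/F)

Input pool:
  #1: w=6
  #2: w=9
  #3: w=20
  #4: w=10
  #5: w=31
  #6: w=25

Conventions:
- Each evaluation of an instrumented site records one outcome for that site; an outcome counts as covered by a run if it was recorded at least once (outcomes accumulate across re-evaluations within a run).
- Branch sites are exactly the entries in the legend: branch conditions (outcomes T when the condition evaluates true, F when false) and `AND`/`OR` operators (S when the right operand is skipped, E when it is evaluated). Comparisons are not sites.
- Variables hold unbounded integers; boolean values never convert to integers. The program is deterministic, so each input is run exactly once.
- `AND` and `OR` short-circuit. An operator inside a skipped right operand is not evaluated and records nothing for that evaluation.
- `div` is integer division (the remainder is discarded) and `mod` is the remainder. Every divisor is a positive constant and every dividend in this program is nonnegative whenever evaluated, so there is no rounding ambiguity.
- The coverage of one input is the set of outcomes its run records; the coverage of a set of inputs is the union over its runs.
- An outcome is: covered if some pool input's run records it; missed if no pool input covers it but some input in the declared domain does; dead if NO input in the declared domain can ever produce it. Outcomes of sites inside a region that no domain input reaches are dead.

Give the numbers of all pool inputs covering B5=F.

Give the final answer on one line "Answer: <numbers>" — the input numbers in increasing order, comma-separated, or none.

input #1 (w=6): produces B5=F
input #2 (w=9): does not produce B5=F
input #3 (w=20): does not produce B5=F
input #4 (w=10): produces B5=F
input #5 (w=31): does not produce B5=F
input #6 (w=25): does not produce B5=F

Answer: 1, 4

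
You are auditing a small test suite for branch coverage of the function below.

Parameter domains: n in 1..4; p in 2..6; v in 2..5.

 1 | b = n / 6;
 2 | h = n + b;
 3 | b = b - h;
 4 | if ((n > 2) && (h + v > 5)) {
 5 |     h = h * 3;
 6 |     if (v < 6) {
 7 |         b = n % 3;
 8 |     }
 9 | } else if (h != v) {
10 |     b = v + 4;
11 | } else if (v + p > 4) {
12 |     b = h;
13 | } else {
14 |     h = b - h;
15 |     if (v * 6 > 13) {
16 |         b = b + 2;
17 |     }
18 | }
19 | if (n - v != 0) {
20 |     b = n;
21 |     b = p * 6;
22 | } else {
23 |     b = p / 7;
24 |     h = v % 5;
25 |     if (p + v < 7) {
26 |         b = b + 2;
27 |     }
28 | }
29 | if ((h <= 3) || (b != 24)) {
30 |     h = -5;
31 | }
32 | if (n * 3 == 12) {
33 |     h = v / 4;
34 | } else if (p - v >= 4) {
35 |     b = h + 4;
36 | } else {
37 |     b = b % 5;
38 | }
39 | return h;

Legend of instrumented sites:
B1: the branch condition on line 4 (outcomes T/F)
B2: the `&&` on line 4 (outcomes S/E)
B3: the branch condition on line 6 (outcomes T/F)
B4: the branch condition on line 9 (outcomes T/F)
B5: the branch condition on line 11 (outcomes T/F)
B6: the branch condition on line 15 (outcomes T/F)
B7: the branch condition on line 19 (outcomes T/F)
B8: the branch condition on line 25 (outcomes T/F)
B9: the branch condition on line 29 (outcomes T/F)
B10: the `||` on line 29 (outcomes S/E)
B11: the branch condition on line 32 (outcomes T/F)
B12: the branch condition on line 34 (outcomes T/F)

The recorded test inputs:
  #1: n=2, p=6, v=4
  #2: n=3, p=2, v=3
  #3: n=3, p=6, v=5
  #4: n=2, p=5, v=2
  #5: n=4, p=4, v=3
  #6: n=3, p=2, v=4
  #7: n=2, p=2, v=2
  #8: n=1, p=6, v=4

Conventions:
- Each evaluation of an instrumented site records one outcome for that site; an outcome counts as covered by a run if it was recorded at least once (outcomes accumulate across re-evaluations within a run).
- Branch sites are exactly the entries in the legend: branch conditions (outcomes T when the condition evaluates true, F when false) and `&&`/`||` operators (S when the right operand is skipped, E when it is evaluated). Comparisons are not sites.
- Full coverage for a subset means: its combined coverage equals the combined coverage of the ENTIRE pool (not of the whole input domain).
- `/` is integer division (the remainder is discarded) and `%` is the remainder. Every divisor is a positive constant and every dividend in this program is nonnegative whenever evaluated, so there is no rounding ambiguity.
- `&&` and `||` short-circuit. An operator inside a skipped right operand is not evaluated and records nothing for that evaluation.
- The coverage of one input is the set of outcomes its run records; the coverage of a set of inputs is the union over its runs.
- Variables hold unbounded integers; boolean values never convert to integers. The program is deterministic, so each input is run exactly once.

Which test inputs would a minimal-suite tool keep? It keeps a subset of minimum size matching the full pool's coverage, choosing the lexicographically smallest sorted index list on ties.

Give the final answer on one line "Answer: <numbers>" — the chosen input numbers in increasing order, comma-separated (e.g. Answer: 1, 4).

#1 (n=2, p=6, v=4) -> B2->S, B1->F, B4->T, B7->T, B10->S, B9->T, B11->F, B12->F; covered: B1=F, B2=S, B4=T, B7=T, B9=T, B10=S, B11=F, B12=F
#2 (n=3, p=2, v=3) -> B2->E, B1->T, B3->T, B7->F, B8->T, B10->S, B9->T, B11->F, B12->F; covered: B1=T, B2=E, B3=T, B7=F, B8=T, B9=T, B10=S, B11=F, B12=F
#3 (n=3, p=6, v=5) -> B2->E, B1->T, B3->T, B7->T, B10->E, B9->T, B11->F, B12->F; covered: B1=T, B2=E, B3=T, B7=T, B9=T, B10=E, B11=F, B12=F
#4 (n=2, p=5, v=2) -> B2->S, B1->F, B4->F, B5->T, B7->F, B8->F, B10->S, B9->T, B11->F, B12->F; covered: B1=F, B2=S, B4=F, B5=T, B7=F, B8=F, B9=T, B10=S, B11=F, B12=F
#5 (n=4, p=4, v=3) -> B2->E, B1->T, B3->T, B7->T, B10->E, B9->F, B11->T; covered: B1=T, B2=E, B3=T, B7=T, B9=F, B10=E, B11=T
#6 (n=3, p=2, v=4) -> B2->E, B1->T, B3->T, B7->T, B10->E, B9->T, B11->F, B12->F; covered: B1=T, B2=E, B3=T, B7=T, B9=T, B10=E, B11=F, B12=F
#7 (n=2, p=2, v=2) -> B2->S, B1->F, B4->F, B5->F, B6->F, B7->F, B8->T, B10->S, B9->T, B11->F, B12->F; covered: B1=F, B2=S, B4=F, B5=F, B6=F, B7=F, B8=T, B9=T, B10=S, B11=F, B12=F
#8 (n=1, p=6, v=4) -> B2->S, B1->F, B4->T, B7->T, B10->S, B9->T, B11->F, B12->F; covered: B1=F, B2=S, B4=T, B7=T, B9=T, B10=S, B11=F, B12=F
the full pool covers 21 outcomes: B1=T, B1=F, B2=S, B2=E, B3=T, B4=T, B4=F, B5=T, B5=F, B6=F, B7=T, B7=F, B8=T, B8=F, B9=T, B9=F, B10=S, B10=E, B11=T, B11=F, B12=F
no size-1 subset reaches all 21 outcomes (best union: 11/21)
no size-2 subset reaches all 21 outcomes (best union: 18/21)
no size-3 subset reaches all 21 outcomes (best union: 20/21)
size 4: inputs {1, 4, 5, 7} cover all 21 outcomes, and no lexicographically smaller subset of this size does

Answer: 1, 4, 5, 7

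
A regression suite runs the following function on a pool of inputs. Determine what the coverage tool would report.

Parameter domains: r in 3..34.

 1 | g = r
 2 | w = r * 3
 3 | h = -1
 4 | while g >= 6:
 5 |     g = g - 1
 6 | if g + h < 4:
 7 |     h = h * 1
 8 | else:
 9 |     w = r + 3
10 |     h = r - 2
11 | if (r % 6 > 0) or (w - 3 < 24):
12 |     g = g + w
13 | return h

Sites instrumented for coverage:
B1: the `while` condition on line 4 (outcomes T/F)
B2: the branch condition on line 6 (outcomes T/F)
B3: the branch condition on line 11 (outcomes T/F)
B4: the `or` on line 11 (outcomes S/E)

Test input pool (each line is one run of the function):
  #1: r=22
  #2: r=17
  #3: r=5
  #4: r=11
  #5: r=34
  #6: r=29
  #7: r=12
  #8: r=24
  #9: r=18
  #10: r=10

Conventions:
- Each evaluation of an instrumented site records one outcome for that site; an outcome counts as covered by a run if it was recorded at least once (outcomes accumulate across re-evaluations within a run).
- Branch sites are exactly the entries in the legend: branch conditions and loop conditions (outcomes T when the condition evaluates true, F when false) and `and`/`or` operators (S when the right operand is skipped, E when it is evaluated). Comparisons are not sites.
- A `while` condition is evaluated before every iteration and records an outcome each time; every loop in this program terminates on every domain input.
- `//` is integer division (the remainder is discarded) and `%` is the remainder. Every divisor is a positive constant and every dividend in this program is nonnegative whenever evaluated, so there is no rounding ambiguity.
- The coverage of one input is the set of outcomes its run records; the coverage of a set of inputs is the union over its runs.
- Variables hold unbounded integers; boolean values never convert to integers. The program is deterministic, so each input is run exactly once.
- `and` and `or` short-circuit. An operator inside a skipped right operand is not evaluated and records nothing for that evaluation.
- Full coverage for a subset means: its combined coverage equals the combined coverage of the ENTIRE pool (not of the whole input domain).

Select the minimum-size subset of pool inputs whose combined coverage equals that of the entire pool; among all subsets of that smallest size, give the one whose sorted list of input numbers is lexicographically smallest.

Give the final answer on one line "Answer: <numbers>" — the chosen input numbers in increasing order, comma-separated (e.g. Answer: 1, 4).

input #1 (r=22): covers B1=T, B1=F, B2=F, B3=T, B4=S
input #2 (r=17): covers B1=T, B1=F, B2=F, B3=T, B4=S
input #3 (r=5): covers B1=F, B2=F, B3=T, B4=S
input #4 (r=11): covers B1=T, B1=F, B2=F, B3=T, B4=S
input #5 (r=34): covers B1=T, B1=F, B2=F, B3=T, B4=S
input #6 (r=29): covers B1=T, B1=F, B2=F, B3=T, B4=S
input #7 (r=12): covers B1=T, B1=F, B2=F, B3=T, B4=E
input #8 (r=24): covers B1=T, B1=F, B2=F, B3=F, B4=E
input #9 (r=18): covers B1=T, B1=F, B2=F, B3=T, B4=E
input #10 (r=10): covers B1=T, B1=F, B2=F, B3=T, B4=S
the full pool covers 7 outcomes: B1=T, B1=F, B2=F, B3=T, B3=F, B4=S, B4=E
every size-1 subset falls short of the 7 outcomes (best: 5/7)
the canonical winner is {1, 8}: size 2, full 7-outcome coverage, earliest index list among size-2 covers

Answer: 1, 8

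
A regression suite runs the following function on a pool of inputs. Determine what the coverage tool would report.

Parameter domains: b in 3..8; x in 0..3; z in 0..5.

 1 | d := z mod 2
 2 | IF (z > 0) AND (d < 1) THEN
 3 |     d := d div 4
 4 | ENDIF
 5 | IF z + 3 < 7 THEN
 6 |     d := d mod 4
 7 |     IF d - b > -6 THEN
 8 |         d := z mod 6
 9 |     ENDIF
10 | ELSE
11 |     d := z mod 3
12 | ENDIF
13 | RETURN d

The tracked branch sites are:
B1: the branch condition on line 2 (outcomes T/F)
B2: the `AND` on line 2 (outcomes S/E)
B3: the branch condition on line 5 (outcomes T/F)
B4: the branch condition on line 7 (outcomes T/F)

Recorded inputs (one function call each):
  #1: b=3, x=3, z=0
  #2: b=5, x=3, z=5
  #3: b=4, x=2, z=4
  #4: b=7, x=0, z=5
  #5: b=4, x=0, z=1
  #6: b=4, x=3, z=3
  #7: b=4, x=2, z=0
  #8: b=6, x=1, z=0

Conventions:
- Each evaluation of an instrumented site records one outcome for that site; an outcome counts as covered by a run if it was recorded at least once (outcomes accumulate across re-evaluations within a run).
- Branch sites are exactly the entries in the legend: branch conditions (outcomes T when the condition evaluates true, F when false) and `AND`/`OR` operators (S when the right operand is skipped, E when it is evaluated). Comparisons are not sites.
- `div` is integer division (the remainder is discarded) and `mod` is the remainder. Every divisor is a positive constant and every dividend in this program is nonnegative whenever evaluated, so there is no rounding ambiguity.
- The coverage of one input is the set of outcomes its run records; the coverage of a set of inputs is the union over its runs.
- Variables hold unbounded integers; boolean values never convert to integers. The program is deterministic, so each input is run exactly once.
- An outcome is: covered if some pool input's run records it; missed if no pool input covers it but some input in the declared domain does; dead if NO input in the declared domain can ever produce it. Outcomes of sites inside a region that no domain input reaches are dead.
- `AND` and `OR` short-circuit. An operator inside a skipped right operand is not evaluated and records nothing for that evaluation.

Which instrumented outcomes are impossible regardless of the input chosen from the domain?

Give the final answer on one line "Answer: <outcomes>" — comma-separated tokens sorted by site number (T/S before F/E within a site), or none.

checking every outcome against all 144 domain inputs:
  reachable outcomes have witnesses, e.g. B1=T (e.g. b=3, x=0, z=2), B1=F (e.g. b=3, x=0, z=0), B2=S (e.g. b=3, x=0, z=0), B2=E (e.g. b=3, x=0, z=1)

Answer: none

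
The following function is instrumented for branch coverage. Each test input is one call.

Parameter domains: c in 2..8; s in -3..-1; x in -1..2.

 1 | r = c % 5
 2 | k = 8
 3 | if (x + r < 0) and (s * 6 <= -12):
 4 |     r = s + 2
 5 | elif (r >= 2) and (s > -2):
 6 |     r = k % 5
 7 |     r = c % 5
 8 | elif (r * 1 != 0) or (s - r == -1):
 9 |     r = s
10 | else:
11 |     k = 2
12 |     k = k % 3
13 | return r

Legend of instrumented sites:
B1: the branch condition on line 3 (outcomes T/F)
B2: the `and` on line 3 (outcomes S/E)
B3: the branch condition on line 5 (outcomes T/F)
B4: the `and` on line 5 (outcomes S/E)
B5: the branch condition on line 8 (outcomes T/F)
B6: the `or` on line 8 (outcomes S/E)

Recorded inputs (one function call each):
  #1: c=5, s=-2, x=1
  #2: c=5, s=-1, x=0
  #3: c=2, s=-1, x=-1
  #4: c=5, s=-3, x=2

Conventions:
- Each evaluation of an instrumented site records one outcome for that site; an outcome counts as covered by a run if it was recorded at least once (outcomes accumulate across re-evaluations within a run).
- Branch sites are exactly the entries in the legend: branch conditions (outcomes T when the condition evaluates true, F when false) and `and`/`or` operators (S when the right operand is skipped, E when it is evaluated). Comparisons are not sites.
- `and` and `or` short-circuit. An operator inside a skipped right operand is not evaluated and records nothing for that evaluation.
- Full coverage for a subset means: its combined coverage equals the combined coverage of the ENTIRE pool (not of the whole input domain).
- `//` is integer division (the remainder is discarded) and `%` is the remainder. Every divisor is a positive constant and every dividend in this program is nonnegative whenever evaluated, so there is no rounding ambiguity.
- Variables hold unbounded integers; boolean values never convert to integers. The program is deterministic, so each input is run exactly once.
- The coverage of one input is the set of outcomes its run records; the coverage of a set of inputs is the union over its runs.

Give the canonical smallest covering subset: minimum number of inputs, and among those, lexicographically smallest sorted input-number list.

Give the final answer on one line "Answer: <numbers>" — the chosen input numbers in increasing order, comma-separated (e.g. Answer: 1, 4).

input #1 (c=5, s=-2, x=1): covers B1=F, B2=S, B3=F, B4=S, B5=F, B6=E
input #2 (c=5, s=-1, x=0): covers B1=F, B2=S, B3=F, B4=S, B5=T, B6=E
input #3 (c=2, s=-1, x=-1): covers B1=F, B2=S, B3=T, B4=E
input #4 (c=5, s=-3, x=2): covers B1=F, B2=S, B3=F, B4=S, B5=F, B6=E
union over all inputs: B1=F, B2=S, B3=T, B3=F, B4=S, B4=E, B5=T, B5=F, B6=E (9 outcomes)
every size-1 subset falls short of the 9 outcomes (best: 6/9)
every size-2 subset falls short of the 9 outcomes (best: 8/9)
inputs {1, 2, 3} (size 3) cover everything; no size-3 subset with a lexicographically smaller index list covers all 9

Answer: 1, 2, 3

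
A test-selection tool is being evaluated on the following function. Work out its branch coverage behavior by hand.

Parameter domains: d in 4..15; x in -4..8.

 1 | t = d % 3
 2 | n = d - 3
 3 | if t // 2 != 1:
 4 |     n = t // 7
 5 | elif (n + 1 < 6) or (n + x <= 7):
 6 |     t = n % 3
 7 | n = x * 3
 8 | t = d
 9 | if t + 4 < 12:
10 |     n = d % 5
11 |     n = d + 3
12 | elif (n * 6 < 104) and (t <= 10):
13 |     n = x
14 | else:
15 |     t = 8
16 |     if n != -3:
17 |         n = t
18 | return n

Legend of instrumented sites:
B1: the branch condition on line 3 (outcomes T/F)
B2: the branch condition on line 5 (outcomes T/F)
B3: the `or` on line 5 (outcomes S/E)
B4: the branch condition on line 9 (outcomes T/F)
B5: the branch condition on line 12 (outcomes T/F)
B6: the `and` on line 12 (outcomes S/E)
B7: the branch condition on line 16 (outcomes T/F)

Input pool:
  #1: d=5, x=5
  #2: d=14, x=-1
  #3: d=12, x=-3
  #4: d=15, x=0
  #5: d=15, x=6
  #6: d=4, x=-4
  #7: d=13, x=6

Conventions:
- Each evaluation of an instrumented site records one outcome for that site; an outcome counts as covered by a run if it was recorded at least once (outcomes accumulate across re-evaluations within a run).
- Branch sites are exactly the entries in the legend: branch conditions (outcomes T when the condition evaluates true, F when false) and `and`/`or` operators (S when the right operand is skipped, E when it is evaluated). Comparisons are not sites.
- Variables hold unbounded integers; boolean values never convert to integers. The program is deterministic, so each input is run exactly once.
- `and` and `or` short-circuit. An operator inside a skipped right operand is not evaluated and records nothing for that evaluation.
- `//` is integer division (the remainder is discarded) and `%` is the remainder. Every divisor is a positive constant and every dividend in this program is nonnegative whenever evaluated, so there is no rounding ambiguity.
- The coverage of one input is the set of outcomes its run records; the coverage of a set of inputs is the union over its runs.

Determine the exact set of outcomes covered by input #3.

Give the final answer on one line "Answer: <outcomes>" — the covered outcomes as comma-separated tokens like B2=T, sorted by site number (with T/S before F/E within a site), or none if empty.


Running input #3 (d=12, x=-3), event by event:
  B1->T, B4->F, B6->E, B5->F, B7->T
collecting distinct outcomes: B1=T, B4=F, B5=F, B6=E, B7=T
Answer: B1=T, B4=F, B5=F, B6=E, B7=T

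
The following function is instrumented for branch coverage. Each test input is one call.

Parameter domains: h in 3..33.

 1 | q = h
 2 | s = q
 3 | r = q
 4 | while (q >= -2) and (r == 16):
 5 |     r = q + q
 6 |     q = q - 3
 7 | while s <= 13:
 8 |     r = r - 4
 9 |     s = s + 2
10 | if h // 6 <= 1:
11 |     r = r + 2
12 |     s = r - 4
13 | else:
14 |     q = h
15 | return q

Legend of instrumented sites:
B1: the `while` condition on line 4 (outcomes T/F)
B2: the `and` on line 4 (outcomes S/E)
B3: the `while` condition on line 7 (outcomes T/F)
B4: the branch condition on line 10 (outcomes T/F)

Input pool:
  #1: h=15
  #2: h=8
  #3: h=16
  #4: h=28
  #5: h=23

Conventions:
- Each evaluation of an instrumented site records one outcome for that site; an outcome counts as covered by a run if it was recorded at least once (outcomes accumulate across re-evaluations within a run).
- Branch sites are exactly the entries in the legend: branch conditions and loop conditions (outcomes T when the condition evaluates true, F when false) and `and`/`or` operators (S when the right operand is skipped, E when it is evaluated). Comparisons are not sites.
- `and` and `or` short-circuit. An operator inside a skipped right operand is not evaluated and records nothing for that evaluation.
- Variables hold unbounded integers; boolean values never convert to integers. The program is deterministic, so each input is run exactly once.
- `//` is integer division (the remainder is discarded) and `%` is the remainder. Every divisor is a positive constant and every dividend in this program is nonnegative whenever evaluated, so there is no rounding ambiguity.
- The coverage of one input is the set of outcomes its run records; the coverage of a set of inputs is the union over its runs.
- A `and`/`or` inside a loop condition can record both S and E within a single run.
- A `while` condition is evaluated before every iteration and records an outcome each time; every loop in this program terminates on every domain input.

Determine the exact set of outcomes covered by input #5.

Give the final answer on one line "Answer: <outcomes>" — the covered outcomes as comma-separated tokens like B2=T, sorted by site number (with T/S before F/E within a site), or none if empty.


Tracing the run of input #5 (h=23):
  B2->E, B1->F, B3->F, B4->F
as a set, this run covers: B1=F, B2=E, B3=F, B4=F
Answer: B1=F, B2=E, B3=F, B4=F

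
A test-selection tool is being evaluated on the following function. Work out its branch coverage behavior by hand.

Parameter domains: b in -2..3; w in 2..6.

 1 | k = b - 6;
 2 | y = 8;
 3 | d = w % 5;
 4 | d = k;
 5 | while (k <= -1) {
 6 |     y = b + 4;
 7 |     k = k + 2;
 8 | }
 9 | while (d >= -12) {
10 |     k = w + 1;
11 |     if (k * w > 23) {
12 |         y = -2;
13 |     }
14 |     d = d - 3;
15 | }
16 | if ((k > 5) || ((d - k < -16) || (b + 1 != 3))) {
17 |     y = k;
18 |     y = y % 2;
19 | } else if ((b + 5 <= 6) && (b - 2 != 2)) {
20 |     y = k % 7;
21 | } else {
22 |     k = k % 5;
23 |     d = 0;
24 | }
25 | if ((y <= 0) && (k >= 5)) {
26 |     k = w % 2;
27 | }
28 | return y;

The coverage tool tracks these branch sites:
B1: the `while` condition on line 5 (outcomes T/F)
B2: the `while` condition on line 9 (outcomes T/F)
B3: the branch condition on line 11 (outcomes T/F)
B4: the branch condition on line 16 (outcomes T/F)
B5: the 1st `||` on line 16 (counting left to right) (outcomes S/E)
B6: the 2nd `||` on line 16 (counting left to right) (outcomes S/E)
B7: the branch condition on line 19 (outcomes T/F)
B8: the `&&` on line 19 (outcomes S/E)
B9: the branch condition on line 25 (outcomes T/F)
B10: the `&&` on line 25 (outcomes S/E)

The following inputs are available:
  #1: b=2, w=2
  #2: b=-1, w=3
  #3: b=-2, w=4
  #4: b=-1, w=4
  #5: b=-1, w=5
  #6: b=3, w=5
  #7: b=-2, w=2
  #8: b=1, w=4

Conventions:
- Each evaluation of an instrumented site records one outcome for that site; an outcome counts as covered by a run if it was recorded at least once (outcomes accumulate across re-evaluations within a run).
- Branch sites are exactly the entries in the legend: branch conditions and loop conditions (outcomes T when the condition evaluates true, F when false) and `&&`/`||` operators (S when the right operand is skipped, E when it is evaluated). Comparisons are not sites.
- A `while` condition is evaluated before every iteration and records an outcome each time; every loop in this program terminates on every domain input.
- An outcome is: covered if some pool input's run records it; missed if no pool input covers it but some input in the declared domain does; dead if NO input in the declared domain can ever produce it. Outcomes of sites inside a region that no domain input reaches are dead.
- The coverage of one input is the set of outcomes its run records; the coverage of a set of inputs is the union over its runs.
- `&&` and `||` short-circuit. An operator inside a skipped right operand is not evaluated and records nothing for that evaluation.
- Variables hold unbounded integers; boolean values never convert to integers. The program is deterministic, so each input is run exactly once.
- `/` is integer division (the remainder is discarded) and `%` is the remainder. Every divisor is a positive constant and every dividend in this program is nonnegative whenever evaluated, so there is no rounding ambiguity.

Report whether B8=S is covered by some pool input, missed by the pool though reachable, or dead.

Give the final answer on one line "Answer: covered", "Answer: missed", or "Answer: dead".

B8=S is recorded by pool input(s) 1 -> covered

Answer: covered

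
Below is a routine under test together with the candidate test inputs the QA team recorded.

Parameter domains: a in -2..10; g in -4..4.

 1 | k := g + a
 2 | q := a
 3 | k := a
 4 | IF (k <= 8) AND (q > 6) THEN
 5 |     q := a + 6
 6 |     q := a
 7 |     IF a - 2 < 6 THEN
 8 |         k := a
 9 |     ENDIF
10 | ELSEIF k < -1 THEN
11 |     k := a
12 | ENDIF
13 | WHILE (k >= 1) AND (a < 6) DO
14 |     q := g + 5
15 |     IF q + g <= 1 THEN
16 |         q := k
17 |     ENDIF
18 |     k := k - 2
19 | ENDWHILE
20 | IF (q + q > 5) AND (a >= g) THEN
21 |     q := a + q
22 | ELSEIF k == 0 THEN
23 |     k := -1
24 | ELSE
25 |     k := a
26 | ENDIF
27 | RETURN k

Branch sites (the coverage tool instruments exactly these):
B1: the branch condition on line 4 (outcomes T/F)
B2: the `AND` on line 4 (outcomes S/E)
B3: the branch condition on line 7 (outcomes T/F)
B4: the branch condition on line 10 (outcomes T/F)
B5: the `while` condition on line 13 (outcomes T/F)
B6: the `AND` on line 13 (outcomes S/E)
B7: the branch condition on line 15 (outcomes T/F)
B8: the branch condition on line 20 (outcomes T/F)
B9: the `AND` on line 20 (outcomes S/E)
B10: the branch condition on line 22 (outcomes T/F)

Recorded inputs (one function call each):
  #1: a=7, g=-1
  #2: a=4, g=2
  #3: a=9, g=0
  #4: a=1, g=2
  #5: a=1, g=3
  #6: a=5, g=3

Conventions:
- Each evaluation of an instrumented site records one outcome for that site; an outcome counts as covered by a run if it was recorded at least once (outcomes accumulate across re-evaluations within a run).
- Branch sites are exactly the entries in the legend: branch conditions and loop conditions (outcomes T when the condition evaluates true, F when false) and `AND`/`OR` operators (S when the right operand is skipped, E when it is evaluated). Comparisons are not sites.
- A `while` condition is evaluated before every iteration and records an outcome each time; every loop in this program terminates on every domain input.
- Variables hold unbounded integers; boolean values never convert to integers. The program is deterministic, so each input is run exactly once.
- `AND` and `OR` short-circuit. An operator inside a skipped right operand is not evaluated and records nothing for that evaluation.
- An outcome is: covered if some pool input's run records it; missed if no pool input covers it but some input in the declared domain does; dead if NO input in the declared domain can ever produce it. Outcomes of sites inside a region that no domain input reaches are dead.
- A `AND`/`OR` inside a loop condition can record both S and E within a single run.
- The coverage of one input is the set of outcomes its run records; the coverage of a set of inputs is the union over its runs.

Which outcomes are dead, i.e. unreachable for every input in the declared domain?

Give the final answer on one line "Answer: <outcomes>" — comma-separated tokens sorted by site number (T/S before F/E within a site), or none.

exhaustive pass over the 117-input domain:
  reachable outcomes have witnesses, e.g. B1=T (e.g. a=7, g=-4), B1=F (e.g. a=-2, g=-4), B2=S (e.g. a=9, g=-4), B2=E (e.g. a=-2, g=-4)

Answer: none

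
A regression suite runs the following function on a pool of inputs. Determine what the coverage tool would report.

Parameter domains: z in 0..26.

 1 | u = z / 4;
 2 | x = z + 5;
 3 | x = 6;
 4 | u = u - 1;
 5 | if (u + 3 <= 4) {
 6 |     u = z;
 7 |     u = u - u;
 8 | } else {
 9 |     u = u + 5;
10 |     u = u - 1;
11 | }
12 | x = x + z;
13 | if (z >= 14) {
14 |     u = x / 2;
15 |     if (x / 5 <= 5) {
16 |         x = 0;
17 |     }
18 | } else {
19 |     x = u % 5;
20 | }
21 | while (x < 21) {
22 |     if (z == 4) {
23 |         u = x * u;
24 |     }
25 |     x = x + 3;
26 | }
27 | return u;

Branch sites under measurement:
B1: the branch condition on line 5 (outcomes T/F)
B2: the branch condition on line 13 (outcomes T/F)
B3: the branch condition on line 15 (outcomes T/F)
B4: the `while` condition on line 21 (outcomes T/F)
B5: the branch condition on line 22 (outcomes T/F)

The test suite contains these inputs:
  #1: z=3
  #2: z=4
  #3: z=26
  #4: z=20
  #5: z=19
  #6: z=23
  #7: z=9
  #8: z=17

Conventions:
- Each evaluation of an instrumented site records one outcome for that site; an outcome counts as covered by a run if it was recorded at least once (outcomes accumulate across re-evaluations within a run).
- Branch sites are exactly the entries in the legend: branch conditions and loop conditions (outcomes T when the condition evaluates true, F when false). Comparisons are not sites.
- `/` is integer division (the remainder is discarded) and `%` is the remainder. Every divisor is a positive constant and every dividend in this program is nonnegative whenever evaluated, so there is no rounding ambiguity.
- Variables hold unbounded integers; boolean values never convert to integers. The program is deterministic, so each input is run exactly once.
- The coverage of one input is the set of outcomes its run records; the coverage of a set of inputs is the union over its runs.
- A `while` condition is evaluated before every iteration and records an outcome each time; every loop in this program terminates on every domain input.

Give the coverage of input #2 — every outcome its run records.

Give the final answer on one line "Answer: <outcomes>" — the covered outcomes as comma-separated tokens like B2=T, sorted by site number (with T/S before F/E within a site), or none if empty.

Event log for input #2 (z=4):
  B1->T, B2->F, B4->T, B5->T, B4->T, B5->T, B4->T, B5->T, B4->T, B5->T
  B4->T, B5->T, B4->T, B5->T, B4->T, B5->T, B4->F
deduplicating events, the covered set is: B1=T, B2=F, B4=T, B4=F, B5=T

Answer: B1=T, B2=F, B4=T, B4=F, B5=T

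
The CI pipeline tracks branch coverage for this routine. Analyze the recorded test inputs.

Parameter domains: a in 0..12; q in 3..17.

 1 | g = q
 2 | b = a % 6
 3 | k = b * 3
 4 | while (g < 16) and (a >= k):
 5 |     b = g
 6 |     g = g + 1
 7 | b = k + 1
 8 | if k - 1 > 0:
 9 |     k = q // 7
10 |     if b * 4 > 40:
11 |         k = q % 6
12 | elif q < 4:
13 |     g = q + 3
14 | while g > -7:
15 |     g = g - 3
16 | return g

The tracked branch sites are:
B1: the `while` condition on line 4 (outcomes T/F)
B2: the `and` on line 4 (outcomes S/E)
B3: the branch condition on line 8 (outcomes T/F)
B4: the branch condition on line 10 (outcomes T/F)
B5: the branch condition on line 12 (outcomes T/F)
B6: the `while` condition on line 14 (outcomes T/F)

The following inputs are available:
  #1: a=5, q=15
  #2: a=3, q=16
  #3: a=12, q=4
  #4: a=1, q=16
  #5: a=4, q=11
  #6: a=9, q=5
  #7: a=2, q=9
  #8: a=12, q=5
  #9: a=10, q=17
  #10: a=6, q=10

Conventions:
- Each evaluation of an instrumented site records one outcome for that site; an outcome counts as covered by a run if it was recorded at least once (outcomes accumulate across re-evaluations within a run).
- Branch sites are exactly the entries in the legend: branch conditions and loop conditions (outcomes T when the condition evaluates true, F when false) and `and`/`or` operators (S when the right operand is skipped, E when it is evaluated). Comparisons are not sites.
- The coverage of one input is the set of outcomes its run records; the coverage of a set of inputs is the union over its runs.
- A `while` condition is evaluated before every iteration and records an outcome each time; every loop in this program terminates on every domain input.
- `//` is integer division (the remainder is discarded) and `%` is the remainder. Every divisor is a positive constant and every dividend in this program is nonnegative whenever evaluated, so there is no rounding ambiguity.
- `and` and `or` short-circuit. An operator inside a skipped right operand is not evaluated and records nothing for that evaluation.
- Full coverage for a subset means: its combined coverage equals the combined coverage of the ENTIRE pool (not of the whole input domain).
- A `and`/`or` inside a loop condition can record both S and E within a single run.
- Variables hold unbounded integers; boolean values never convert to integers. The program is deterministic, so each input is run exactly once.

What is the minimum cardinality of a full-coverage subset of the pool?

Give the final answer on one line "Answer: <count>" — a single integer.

input #1 (a=5, q=15): covers B1=F, B2=E, B3=T, B4=T, B6=T, B6=F
input #2 (a=3, q=16): covers B1=F, B2=S, B3=T, B4=F, B6=T, B6=F
input #3 (a=12, q=4): covers B1=T, B1=F, B2=S, B2=E, B3=F, B5=F, B6=T, B6=F
input #4 (a=1, q=16): covers B1=F, B2=S, B3=T, B4=F, B6=T, B6=F
input #5 (a=4, q=11): covers B1=F, B2=E, B3=T, B4=T, B6=T, B6=F
input #6 (a=9, q=5): covers B1=T, B1=F, B2=S, B2=E, B3=T, B4=F, B6=T, B6=F
input #7 (a=2, q=9): covers B1=F, B2=E, B3=T, B4=F, B6=T, B6=F
input #8 (a=12, q=5): covers B1=T, B1=F, B2=S, B2=E, B3=F, B5=F, B6=T, B6=F
input #9 (a=10, q=17): covers B1=F, B2=S, B3=T, B4=T, B6=T, B6=F
input #10 (a=6, q=10): covers B1=T, B1=F, B2=S, B2=E, B3=F, B5=F, B6=T, B6=F
union over all inputs: B1=T, B1=F, B2=S, B2=E, B3=T, B3=F, B4=T, B4=F, B5=F, B6=T, B6=F (11 outcomes)
size 1 is not enough: best union over all size-1 subsets is 8/11
size 2 is not enough: best union over all size-2 subsets is 10/11
the canonical winner is {1, 2, 3}: size 3, full 11-outcome coverage, earliest index list among size-3 covers

Answer: 3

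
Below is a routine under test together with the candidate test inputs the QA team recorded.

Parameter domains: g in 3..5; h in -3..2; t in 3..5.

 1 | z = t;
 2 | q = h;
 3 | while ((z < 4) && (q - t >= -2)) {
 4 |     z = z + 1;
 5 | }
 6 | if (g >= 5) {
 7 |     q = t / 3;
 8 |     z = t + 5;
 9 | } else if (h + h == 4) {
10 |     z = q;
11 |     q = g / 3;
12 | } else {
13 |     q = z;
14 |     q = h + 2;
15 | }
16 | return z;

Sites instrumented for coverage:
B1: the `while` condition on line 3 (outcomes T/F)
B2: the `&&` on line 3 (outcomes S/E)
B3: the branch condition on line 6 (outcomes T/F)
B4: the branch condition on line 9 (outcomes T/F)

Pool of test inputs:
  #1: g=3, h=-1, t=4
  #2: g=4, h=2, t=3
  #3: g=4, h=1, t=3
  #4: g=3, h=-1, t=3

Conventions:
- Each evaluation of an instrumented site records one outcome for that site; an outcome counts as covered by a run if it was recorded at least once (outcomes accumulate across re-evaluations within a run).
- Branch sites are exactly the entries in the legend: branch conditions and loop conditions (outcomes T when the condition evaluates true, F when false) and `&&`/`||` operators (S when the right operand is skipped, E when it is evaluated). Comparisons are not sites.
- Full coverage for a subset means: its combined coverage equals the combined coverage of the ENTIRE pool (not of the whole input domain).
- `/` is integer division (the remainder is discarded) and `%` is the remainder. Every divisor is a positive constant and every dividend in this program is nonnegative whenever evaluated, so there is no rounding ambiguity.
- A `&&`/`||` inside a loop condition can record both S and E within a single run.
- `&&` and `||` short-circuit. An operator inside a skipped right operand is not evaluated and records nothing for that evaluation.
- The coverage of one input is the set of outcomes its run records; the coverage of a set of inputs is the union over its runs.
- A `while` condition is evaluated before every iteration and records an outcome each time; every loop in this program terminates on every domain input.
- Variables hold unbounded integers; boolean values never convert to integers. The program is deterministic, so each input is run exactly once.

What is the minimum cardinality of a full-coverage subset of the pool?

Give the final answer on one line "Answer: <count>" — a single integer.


input #1 (g=3, h=-1, t=4): events B2->S, B1->F, B3->F, B4->F; covers B1=F, B2=S, B3=F, B4=F
input #2 (g=4, h=2, t=3): events B2->E, B1->T, B2->S, B1->F, B3->F, B4->T; covers B1=T, B1=F, B2=S, B2=E, B3=F, B4=T
input #3 (g=4, h=1, t=3): events B2->E, B1->T, B2->S, B1->F, B3->F, B4->F; covers B1=T, B1=F, B2=S, B2=E, B3=F, B4=F
input #4 (g=3, h=-1, t=3): events B2->E, B1->F, B3->F, B4->F; covers B1=F, B2=E, B3=F, B4=F
together the pool reaches 7 outcomes: B1=T, B1=F, B2=S, B2=E, B3=F, B4=T, B4=F
size 1 is not enough: best union over all size-1 subsets is 6/7
the canonical winner is {1, 2}: size 2, full 7-outcome coverage, earliest index list among size-2 covers
Answer: 2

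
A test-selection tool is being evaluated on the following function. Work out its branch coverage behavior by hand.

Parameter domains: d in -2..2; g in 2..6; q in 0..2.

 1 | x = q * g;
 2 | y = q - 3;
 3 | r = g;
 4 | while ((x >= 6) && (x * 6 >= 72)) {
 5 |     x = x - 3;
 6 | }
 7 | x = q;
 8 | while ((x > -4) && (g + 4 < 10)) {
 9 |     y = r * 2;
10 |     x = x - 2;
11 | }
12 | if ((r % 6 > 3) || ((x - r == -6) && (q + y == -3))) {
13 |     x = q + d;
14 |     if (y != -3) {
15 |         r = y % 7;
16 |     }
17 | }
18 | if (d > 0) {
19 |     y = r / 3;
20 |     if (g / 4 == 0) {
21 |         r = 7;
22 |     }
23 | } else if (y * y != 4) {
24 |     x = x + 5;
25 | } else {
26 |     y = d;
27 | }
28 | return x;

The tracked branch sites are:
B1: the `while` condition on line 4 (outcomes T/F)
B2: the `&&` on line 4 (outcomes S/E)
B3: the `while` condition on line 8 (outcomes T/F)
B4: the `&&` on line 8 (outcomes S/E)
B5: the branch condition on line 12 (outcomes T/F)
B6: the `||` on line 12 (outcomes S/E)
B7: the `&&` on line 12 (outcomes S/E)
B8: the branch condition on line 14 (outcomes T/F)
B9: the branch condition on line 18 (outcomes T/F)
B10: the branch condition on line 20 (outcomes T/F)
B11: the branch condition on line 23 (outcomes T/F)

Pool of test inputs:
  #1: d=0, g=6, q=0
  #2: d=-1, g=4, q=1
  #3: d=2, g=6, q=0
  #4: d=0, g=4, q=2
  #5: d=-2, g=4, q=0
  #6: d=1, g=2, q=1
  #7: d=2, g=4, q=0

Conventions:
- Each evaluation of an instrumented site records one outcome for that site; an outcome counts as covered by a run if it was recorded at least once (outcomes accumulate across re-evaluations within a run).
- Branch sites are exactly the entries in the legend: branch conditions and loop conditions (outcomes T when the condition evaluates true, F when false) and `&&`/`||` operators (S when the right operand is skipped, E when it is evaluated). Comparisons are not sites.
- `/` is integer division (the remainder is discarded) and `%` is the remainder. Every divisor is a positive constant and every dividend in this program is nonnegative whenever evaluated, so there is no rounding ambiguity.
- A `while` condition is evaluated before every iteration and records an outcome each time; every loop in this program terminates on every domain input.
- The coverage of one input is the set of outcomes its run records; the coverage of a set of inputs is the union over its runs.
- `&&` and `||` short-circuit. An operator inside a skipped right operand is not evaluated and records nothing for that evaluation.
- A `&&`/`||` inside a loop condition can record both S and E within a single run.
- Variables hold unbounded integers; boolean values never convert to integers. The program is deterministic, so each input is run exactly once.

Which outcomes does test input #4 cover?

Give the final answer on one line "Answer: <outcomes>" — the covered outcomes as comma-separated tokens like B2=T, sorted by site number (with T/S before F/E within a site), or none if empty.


Running input #4 (d=0, g=4, q=2), event by event:
  B2->E, B1->F, B4->E, B3->T, B4->E, B3->T, B4->E, B3->T, B4->S, B3->F
  B6->S, B5->T, B8->T, B9->F, B11->T
as a set, this run covers: B1=F, B2=E, B3=T, B3=F, B4=S, B4=E, B5=T, B6=S, B8=T, B9=F, B11=T
Answer: B1=F, B2=E, B3=T, B3=F, B4=S, B4=E, B5=T, B6=S, B8=T, B9=F, B11=T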